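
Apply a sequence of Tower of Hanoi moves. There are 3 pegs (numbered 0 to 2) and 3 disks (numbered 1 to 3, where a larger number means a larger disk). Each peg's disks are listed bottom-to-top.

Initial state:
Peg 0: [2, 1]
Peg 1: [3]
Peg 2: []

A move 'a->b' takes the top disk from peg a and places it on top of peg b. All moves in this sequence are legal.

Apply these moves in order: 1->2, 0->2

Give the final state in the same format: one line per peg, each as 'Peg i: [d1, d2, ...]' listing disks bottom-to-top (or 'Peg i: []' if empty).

After move 1 (1->2):
Peg 0: [2, 1]
Peg 1: []
Peg 2: [3]

After move 2 (0->2):
Peg 0: [2]
Peg 1: []
Peg 2: [3, 1]

Answer: Peg 0: [2]
Peg 1: []
Peg 2: [3, 1]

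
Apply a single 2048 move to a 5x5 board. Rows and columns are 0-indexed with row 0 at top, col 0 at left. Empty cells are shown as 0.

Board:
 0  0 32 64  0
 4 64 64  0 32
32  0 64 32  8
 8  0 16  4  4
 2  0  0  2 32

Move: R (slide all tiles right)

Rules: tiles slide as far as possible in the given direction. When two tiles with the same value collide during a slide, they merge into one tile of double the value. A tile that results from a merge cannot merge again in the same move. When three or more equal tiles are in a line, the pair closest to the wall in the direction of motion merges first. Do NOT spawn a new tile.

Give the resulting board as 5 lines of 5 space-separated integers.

Slide right:
row 0: [0, 0, 32, 64, 0] -> [0, 0, 0, 32, 64]
row 1: [4, 64, 64, 0, 32] -> [0, 0, 4, 128, 32]
row 2: [32, 0, 64, 32, 8] -> [0, 32, 64, 32, 8]
row 3: [8, 0, 16, 4, 4] -> [0, 0, 8, 16, 8]
row 4: [2, 0, 0, 2, 32] -> [0, 0, 0, 4, 32]

Answer:   0   0   0  32  64
  0   0   4 128  32
  0  32  64  32   8
  0   0   8  16   8
  0   0   0   4  32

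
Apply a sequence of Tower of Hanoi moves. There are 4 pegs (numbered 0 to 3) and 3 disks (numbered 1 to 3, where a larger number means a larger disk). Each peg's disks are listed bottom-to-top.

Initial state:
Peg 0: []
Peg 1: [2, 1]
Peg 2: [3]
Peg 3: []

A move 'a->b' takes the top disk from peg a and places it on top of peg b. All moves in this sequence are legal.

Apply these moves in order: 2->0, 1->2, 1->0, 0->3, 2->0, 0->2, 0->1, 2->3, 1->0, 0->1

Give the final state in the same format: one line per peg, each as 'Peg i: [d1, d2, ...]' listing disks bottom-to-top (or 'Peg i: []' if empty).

After move 1 (2->0):
Peg 0: [3]
Peg 1: [2, 1]
Peg 2: []
Peg 3: []

After move 2 (1->2):
Peg 0: [3]
Peg 1: [2]
Peg 2: [1]
Peg 3: []

After move 3 (1->0):
Peg 0: [3, 2]
Peg 1: []
Peg 2: [1]
Peg 3: []

After move 4 (0->3):
Peg 0: [3]
Peg 1: []
Peg 2: [1]
Peg 3: [2]

After move 5 (2->0):
Peg 0: [3, 1]
Peg 1: []
Peg 2: []
Peg 3: [2]

After move 6 (0->2):
Peg 0: [3]
Peg 1: []
Peg 2: [1]
Peg 3: [2]

After move 7 (0->1):
Peg 0: []
Peg 1: [3]
Peg 2: [1]
Peg 3: [2]

After move 8 (2->3):
Peg 0: []
Peg 1: [3]
Peg 2: []
Peg 3: [2, 1]

After move 9 (1->0):
Peg 0: [3]
Peg 1: []
Peg 2: []
Peg 3: [2, 1]

After move 10 (0->1):
Peg 0: []
Peg 1: [3]
Peg 2: []
Peg 3: [2, 1]

Answer: Peg 0: []
Peg 1: [3]
Peg 2: []
Peg 3: [2, 1]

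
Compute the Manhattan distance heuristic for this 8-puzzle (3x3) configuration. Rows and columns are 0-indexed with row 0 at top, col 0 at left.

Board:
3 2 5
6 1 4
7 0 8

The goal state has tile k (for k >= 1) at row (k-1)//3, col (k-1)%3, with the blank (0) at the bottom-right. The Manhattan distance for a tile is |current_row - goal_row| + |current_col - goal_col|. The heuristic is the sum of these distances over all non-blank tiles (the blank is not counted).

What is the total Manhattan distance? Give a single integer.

Answer: 11

Derivation:
Tile 3: (0,0)->(0,2) = 2
Tile 2: (0,1)->(0,1) = 0
Tile 5: (0,2)->(1,1) = 2
Tile 6: (1,0)->(1,2) = 2
Tile 1: (1,1)->(0,0) = 2
Tile 4: (1,2)->(1,0) = 2
Tile 7: (2,0)->(2,0) = 0
Tile 8: (2,2)->(2,1) = 1
Sum: 2 + 0 + 2 + 2 + 2 + 2 + 0 + 1 = 11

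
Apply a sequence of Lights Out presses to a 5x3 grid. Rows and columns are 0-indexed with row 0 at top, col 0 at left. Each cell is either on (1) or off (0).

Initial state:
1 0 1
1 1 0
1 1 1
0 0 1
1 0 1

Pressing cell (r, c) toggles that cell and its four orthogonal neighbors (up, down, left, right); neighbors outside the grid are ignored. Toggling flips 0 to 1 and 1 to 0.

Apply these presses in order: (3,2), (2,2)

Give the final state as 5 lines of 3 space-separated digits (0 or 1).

After press 1 at (3,2):
1 0 1
1 1 0
1 1 0
0 1 0
1 0 0

After press 2 at (2,2):
1 0 1
1 1 1
1 0 1
0 1 1
1 0 0

Answer: 1 0 1
1 1 1
1 0 1
0 1 1
1 0 0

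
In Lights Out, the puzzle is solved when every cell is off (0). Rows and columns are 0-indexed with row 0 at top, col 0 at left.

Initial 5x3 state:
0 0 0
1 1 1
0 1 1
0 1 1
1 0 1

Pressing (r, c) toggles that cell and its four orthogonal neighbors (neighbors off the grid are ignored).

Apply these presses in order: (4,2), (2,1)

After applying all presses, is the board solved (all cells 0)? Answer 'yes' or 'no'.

After press 1 at (4,2):
0 0 0
1 1 1
0 1 1
0 1 0
1 1 0

After press 2 at (2,1):
0 0 0
1 0 1
1 0 0
0 0 0
1 1 0

Lights still on: 5

Answer: no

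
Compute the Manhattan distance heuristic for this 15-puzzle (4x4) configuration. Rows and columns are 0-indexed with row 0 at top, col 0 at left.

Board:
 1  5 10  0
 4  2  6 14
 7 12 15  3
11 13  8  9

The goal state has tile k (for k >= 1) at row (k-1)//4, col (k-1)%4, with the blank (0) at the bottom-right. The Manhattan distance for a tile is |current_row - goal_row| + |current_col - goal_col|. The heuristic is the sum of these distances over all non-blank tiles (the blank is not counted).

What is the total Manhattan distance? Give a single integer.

Answer: 35

Derivation:
Tile 1: (0,0)->(0,0) = 0
Tile 5: (0,1)->(1,0) = 2
Tile 10: (0,2)->(2,1) = 3
Tile 4: (1,0)->(0,3) = 4
Tile 2: (1,1)->(0,1) = 1
Tile 6: (1,2)->(1,1) = 1
Tile 14: (1,3)->(3,1) = 4
Tile 7: (2,0)->(1,2) = 3
Tile 12: (2,1)->(2,3) = 2
Tile 15: (2,2)->(3,2) = 1
Tile 3: (2,3)->(0,2) = 3
Tile 11: (3,0)->(2,2) = 3
Tile 13: (3,1)->(3,0) = 1
Tile 8: (3,2)->(1,3) = 3
Tile 9: (3,3)->(2,0) = 4
Sum: 0 + 2 + 3 + 4 + 1 + 1 + 4 + 3 + 2 + 1 + 3 + 3 + 1 + 3 + 4 = 35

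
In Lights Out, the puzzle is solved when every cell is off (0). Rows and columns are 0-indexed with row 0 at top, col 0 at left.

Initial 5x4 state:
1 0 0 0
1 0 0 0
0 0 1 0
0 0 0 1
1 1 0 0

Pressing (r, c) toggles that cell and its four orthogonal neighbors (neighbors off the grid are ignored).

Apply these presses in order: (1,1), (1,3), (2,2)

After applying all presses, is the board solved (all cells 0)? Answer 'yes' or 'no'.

Answer: no

Derivation:
After press 1 at (1,1):
1 1 0 0
0 1 1 0
0 1 1 0
0 0 0 1
1 1 0 0

After press 2 at (1,3):
1 1 0 1
0 1 0 1
0 1 1 1
0 0 0 1
1 1 0 0

After press 3 at (2,2):
1 1 0 1
0 1 1 1
0 0 0 0
0 0 1 1
1 1 0 0

Lights still on: 10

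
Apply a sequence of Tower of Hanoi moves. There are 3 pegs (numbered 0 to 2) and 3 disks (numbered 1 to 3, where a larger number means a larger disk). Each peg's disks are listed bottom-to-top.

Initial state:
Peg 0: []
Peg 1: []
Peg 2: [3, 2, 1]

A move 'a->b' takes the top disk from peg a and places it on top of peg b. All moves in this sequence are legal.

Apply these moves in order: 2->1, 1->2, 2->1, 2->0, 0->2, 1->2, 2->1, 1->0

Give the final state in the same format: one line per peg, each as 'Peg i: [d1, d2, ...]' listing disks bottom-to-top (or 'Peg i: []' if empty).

Answer: Peg 0: [1]
Peg 1: []
Peg 2: [3, 2]

Derivation:
After move 1 (2->1):
Peg 0: []
Peg 1: [1]
Peg 2: [3, 2]

After move 2 (1->2):
Peg 0: []
Peg 1: []
Peg 2: [3, 2, 1]

After move 3 (2->1):
Peg 0: []
Peg 1: [1]
Peg 2: [3, 2]

After move 4 (2->0):
Peg 0: [2]
Peg 1: [1]
Peg 2: [3]

After move 5 (0->2):
Peg 0: []
Peg 1: [1]
Peg 2: [3, 2]

After move 6 (1->2):
Peg 0: []
Peg 1: []
Peg 2: [3, 2, 1]

After move 7 (2->1):
Peg 0: []
Peg 1: [1]
Peg 2: [3, 2]

After move 8 (1->0):
Peg 0: [1]
Peg 1: []
Peg 2: [3, 2]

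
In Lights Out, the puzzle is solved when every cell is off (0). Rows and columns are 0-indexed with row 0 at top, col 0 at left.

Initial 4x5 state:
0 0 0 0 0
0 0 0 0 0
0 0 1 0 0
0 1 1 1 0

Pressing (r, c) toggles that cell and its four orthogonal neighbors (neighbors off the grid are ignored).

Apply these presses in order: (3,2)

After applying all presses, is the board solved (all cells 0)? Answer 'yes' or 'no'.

After press 1 at (3,2):
0 0 0 0 0
0 0 0 0 0
0 0 0 0 0
0 0 0 0 0

Lights still on: 0

Answer: yes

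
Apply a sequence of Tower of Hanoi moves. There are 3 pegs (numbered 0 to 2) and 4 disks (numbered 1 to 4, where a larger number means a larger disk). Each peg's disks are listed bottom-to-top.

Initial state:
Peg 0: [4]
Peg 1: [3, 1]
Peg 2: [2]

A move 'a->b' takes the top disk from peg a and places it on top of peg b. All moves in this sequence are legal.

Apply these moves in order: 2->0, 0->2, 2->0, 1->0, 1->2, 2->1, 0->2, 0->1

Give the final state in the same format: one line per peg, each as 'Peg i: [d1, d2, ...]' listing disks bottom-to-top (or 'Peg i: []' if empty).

Answer: Peg 0: [4]
Peg 1: [3, 2]
Peg 2: [1]

Derivation:
After move 1 (2->0):
Peg 0: [4, 2]
Peg 1: [3, 1]
Peg 2: []

After move 2 (0->2):
Peg 0: [4]
Peg 1: [3, 1]
Peg 2: [2]

After move 3 (2->0):
Peg 0: [4, 2]
Peg 1: [3, 1]
Peg 2: []

After move 4 (1->0):
Peg 0: [4, 2, 1]
Peg 1: [3]
Peg 2: []

After move 5 (1->2):
Peg 0: [4, 2, 1]
Peg 1: []
Peg 2: [3]

After move 6 (2->1):
Peg 0: [4, 2, 1]
Peg 1: [3]
Peg 2: []

After move 7 (0->2):
Peg 0: [4, 2]
Peg 1: [3]
Peg 2: [1]

After move 8 (0->1):
Peg 0: [4]
Peg 1: [3, 2]
Peg 2: [1]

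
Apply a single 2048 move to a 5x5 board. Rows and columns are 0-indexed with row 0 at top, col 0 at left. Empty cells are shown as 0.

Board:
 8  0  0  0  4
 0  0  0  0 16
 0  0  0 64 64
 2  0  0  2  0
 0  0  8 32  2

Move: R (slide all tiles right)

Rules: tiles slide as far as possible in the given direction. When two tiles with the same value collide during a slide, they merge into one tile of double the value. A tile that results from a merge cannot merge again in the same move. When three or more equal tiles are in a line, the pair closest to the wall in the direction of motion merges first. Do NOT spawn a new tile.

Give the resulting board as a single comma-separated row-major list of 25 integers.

Slide right:
row 0: [8, 0, 0, 0, 4] -> [0, 0, 0, 8, 4]
row 1: [0, 0, 0, 0, 16] -> [0, 0, 0, 0, 16]
row 2: [0, 0, 0, 64, 64] -> [0, 0, 0, 0, 128]
row 3: [2, 0, 0, 2, 0] -> [0, 0, 0, 0, 4]
row 4: [0, 0, 8, 32, 2] -> [0, 0, 8, 32, 2]

Answer: 0, 0, 0, 8, 4, 0, 0, 0, 0, 16, 0, 0, 0, 0, 128, 0, 0, 0, 0, 4, 0, 0, 8, 32, 2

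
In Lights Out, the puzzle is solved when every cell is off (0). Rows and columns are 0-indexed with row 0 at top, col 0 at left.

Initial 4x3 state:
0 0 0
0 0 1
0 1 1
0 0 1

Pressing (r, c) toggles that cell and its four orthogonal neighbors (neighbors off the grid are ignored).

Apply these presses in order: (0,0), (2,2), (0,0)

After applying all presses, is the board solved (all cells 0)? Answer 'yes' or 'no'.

After press 1 at (0,0):
1 1 0
1 0 1
0 1 1
0 0 1

After press 2 at (2,2):
1 1 0
1 0 0
0 0 0
0 0 0

After press 3 at (0,0):
0 0 0
0 0 0
0 0 0
0 0 0

Lights still on: 0

Answer: yes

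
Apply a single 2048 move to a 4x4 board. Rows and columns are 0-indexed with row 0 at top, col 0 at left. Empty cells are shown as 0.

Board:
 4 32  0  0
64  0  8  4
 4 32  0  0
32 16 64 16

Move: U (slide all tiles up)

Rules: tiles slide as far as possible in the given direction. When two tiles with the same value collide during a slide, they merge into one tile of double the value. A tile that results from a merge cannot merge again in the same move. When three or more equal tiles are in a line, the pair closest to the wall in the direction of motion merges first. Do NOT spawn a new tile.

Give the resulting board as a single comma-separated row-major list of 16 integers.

Answer: 4, 64, 8, 4, 64, 16, 64, 16, 4, 0, 0, 0, 32, 0, 0, 0

Derivation:
Slide up:
col 0: [4, 64, 4, 32] -> [4, 64, 4, 32]
col 1: [32, 0, 32, 16] -> [64, 16, 0, 0]
col 2: [0, 8, 0, 64] -> [8, 64, 0, 0]
col 3: [0, 4, 0, 16] -> [4, 16, 0, 0]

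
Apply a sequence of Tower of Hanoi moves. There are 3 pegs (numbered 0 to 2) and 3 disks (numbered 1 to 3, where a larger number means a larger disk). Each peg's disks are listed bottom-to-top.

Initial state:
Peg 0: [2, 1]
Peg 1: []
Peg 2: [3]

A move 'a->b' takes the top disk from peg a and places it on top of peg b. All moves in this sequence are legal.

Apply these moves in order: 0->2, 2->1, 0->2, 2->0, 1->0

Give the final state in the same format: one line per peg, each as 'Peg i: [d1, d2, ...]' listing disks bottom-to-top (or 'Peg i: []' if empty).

After move 1 (0->2):
Peg 0: [2]
Peg 1: []
Peg 2: [3, 1]

After move 2 (2->1):
Peg 0: [2]
Peg 1: [1]
Peg 2: [3]

After move 3 (0->2):
Peg 0: []
Peg 1: [1]
Peg 2: [3, 2]

After move 4 (2->0):
Peg 0: [2]
Peg 1: [1]
Peg 2: [3]

After move 5 (1->0):
Peg 0: [2, 1]
Peg 1: []
Peg 2: [3]

Answer: Peg 0: [2, 1]
Peg 1: []
Peg 2: [3]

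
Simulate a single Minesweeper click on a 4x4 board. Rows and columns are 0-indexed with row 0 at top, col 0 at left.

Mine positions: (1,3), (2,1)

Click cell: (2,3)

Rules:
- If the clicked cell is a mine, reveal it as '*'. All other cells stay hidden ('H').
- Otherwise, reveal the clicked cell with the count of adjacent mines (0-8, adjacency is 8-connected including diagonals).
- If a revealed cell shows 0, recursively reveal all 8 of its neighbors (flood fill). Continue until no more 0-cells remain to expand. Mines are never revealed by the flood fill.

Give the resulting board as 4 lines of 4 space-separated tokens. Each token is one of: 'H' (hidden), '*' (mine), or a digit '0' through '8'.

H H H H
H H H H
H H H 1
H H H H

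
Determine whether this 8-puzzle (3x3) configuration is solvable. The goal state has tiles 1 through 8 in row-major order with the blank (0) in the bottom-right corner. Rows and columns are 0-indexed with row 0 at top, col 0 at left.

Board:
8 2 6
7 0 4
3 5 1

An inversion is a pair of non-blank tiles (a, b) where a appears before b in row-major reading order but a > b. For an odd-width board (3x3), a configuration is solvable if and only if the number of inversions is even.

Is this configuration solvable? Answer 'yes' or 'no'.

Inversions (pairs i<j in row-major order where tile[i] > tile[j] > 0): 20
20 is even, so the puzzle is solvable.

Answer: yes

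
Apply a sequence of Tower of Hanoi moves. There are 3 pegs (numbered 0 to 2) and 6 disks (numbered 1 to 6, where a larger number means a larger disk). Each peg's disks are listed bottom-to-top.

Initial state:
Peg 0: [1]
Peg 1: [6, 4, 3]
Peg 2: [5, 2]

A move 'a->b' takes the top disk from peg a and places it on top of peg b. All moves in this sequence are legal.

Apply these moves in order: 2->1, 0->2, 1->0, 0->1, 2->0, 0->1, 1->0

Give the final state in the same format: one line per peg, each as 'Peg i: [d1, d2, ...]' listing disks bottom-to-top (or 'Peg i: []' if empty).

Answer: Peg 0: [1]
Peg 1: [6, 4, 3, 2]
Peg 2: [5]

Derivation:
After move 1 (2->1):
Peg 0: [1]
Peg 1: [6, 4, 3, 2]
Peg 2: [5]

After move 2 (0->2):
Peg 0: []
Peg 1: [6, 4, 3, 2]
Peg 2: [5, 1]

After move 3 (1->0):
Peg 0: [2]
Peg 1: [6, 4, 3]
Peg 2: [5, 1]

After move 4 (0->1):
Peg 0: []
Peg 1: [6, 4, 3, 2]
Peg 2: [5, 1]

After move 5 (2->0):
Peg 0: [1]
Peg 1: [6, 4, 3, 2]
Peg 2: [5]

After move 6 (0->1):
Peg 0: []
Peg 1: [6, 4, 3, 2, 1]
Peg 2: [5]

After move 7 (1->0):
Peg 0: [1]
Peg 1: [6, 4, 3, 2]
Peg 2: [5]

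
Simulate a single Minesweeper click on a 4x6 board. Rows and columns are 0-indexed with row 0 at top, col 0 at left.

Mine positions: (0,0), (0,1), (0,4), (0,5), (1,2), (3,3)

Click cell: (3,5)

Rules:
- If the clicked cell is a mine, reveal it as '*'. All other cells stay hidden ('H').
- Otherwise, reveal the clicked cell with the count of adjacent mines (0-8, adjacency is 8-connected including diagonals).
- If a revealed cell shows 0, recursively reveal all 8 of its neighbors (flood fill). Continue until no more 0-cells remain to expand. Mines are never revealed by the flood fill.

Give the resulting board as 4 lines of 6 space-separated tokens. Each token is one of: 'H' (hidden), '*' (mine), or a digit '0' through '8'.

H H H H H H
H H H H 2 2
H H H H 1 0
H H H H 1 0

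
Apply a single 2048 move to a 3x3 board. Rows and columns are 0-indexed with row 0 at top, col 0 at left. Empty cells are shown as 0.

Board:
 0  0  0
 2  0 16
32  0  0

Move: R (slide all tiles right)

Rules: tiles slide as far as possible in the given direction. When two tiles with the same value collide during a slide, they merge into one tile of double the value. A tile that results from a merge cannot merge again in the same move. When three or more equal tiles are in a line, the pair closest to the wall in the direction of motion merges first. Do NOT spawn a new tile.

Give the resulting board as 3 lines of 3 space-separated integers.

Answer:  0  0  0
 0  2 16
 0  0 32

Derivation:
Slide right:
row 0: [0, 0, 0] -> [0, 0, 0]
row 1: [2, 0, 16] -> [0, 2, 16]
row 2: [32, 0, 0] -> [0, 0, 32]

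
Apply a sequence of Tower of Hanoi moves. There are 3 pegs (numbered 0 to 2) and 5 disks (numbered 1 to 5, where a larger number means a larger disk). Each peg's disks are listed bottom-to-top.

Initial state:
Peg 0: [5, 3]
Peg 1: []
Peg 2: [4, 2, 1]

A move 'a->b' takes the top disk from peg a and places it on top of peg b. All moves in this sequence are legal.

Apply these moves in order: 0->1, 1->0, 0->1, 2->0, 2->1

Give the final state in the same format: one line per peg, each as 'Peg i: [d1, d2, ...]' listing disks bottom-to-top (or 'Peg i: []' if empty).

After move 1 (0->1):
Peg 0: [5]
Peg 1: [3]
Peg 2: [4, 2, 1]

After move 2 (1->0):
Peg 0: [5, 3]
Peg 1: []
Peg 2: [4, 2, 1]

After move 3 (0->1):
Peg 0: [5]
Peg 1: [3]
Peg 2: [4, 2, 1]

After move 4 (2->0):
Peg 0: [5, 1]
Peg 1: [3]
Peg 2: [4, 2]

After move 5 (2->1):
Peg 0: [5, 1]
Peg 1: [3, 2]
Peg 2: [4]

Answer: Peg 0: [5, 1]
Peg 1: [3, 2]
Peg 2: [4]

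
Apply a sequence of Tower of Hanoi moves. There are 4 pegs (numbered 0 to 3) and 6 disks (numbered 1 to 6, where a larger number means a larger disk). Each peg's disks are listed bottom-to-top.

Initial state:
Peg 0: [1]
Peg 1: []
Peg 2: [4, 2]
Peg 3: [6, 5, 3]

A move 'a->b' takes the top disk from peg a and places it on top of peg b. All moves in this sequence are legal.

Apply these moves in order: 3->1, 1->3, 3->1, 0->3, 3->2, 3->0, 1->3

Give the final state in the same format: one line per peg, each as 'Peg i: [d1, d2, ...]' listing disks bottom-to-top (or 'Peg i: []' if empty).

After move 1 (3->1):
Peg 0: [1]
Peg 1: [3]
Peg 2: [4, 2]
Peg 3: [6, 5]

After move 2 (1->3):
Peg 0: [1]
Peg 1: []
Peg 2: [4, 2]
Peg 3: [6, 5, 3]

After move 3 (3->1):
Peg 0: [1]
Peg 1: [3]
Peg 2: [4, 2]
Peg 3: [6, 5]

After move 4 (0->3):
Peg 0: []
Peg 1: [3]
Peg 2: [4, 2]
Peg 3: [6, 5, 1]

After move 5 (3->2):
Peg 0: []
Peg 1: [3]
Peg 2: [4, 2, 1]
Peg 3: [6, 5]

After move 6 (3->0):
Peg 0: [5]
Peg 1: [3]
Peg 2: [4, 2, 1]
Peg 3: [6]

After move 7 (1->3):
Peg 0: [5]
Peg 1: []
Peg 2: [4, 2, 1]
Peg 3: [6, 3]

Answer: Peg 0: [5]
Peg 1: []
Peg 2: [4, 2, 1]
Peg 3: [6, 3]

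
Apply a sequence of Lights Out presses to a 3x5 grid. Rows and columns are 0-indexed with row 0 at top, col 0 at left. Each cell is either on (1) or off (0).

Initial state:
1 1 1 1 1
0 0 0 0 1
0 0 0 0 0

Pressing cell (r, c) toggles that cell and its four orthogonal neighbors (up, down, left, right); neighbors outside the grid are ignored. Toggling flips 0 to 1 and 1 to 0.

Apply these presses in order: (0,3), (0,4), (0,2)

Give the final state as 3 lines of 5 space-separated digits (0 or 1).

Answer: 1 0 1 0 1
0 0 1 1 0
0 0 0 0 0

Derivation:
After press 1 at (0,3):
1 1 0 0 0
0 0 0 1 1
0 0 0 0 0

After press 2 at (0,4):
1 1 0 1 1
0 0 0 1 0
0 0 0 0 0

After press 3 at (0,2):
1 0 1 0 1
0 0 1 1 0
0 0 0 0 0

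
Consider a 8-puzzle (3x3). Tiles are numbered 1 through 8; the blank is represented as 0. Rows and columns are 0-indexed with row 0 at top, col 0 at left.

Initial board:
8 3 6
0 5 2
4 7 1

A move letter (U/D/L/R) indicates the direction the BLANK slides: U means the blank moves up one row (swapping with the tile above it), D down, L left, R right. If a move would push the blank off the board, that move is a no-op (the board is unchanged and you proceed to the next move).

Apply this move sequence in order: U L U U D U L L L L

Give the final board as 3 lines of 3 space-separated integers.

After move 1 (U):
0 3 6
8 5 2
4 7 1

After move 2 (L):
0 3 6
8 5 2
4 7 1

After move 3 (U):
0 3 6
8 5 2
4 7 1

After move 4 (U):
0 3 6
8 5 2
4 7 1

After move 5 (D):
8 3 6
0 5 2
4 7 1

After move 6 (U):
0 3 6
8 5 2
4 7 1

After move 7 (L):
0 3 6
8 5 2
4 7 1

After move 8 (L):
0 3 6
8 5 2
4 7 1

After move 9 (L):
0 3 6
8 5 2
4 7 1

After move 10 (L):
0 3 6
8 5 2
4 7 1

Answer: 0 3 6
8 5 2
4 7 1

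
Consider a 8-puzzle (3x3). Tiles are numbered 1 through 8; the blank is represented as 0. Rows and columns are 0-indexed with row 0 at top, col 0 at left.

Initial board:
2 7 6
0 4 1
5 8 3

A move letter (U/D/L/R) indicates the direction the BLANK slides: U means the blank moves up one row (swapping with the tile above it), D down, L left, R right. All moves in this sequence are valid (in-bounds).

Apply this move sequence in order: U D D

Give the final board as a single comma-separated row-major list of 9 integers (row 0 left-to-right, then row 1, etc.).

Answer: 2, 7, 6, 5, 4, 1, 0, 8, 3

Derivation:
After move 1 (U):
0 7 6
2 4 1
5 8 3

After move 2 (D):
2 7 6
0 4 1
5 8 3

After move 3 (D):
2 7 6
5 4 1
0 8 3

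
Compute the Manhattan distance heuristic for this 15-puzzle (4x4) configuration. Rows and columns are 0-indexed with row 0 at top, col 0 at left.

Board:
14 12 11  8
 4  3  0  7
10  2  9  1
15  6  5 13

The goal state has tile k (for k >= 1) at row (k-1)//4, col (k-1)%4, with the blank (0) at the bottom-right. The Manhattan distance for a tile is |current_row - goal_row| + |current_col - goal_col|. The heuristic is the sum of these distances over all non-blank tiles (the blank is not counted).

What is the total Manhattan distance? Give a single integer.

Tile 14: at (0,0), goal (3,1), distance |0-3|+|0-1| = 4
Tile 12: at (0,1), goal (2,3), distance |0-2|+|1-3| = 4
Tile 11: at (0,2), goal (2,2), distance |0-2|+|2-2| = 2
Tile 8: at (0,3), goal (1,3), distance |0-1|+|3-3| = 1
Tile 4: at (1,0), goal (0,3), distance |1-0|+|0-3| = 4
Tile 3: at (1,1), goal (0,2), distance |1-0|+|1-2| = 2
Tile 7: at (1,3), goal (1,2), distance |1-1|+|3-2| = 1
Tile 10: at (2,0), goal (2,1), distance |2-2|+|0-1| = 1
Tile 2: at (2,1), goal (0,1), distance |2-0|+|1-1| = 2
Tile 9: at (2,2), goal (2,0), distance |2-2|+|2-0| = 2
Tile 1: at (2,3), goal (0,0), distance |2-0|+|3-0| = 5
Tile 15: at (3,0), goal (3,2), distance |3-3|+|0-2| = 2
Tile 6: at (3,1), goal (1,1), distance |3-1|+|1-1| = 2
Tile 5: at (3,2), goal (1,0), distance |3-1|+|2-0| = 4
Tile 13: at (3,3), goal (3,0), distance |3-3|+|3-0| = 3
Sum: 4 + 4 + 2 + 1 + 4 + 2 + 1 + 1 + 2 + 2 + 5 + 2 + 2 + 4 + 3 = 39

Answer: 39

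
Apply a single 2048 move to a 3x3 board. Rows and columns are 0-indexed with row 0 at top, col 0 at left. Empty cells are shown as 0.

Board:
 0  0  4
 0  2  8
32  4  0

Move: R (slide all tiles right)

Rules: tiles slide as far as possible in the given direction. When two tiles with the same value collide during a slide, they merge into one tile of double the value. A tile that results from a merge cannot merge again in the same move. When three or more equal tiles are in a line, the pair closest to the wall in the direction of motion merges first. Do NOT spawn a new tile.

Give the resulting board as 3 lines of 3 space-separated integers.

Answer:  0  0  4
 0  2  8
 0 32  4

Derivation:
Slide right:
row 0: [0, 0, 4] -> [0, 0, 4]
row 1: [0, 2, 8] -> [0, 2, 8]
row 2: [32, 4, 0] -> [0, 32, 4]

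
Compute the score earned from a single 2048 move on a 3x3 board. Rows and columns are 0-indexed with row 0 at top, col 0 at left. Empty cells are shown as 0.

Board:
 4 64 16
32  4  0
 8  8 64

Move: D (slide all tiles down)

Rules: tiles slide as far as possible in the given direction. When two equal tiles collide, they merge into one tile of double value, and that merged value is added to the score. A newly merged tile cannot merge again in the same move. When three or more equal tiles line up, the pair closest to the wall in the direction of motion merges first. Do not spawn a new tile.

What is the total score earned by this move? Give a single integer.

Slide down:
col 0: [4, 32, 8] -> [4, 32, 8]  score +0 (running 0)
col 1: [64, 4, 8] -> [64, 4, 8]  score +0 (running 0)
col 2: [16, 0, 64] -> [0, 16, 64]  score +0 (running 0)
Board after move:
 4 64  0
32  4 16
 8  8 64

Answer: 0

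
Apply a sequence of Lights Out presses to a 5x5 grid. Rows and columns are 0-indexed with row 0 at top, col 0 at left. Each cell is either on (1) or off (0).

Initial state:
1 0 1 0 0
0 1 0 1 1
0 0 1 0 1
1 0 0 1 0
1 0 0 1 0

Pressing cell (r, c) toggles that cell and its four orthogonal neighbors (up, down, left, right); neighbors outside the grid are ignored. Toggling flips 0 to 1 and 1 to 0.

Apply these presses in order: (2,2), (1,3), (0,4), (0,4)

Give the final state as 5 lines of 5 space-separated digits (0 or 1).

After press 1 at (2,2):
1 0 1 0 0
0 1 1 1 1
0 1 0 1 1
1 0 1 1 0
1 0 0 1 0

After press 2 at (1,3):
1 0 1 1 0
0 1 0 0 0
0 1 0 0 1
1 0 1 1 0
1 0 0 1 0

After press 3 at (0,4):
1 0 1 0 1
0 1 0 0 1
0 1 0 0 1
1 0 1 1 0
1 0 0 1 0

After press 4 at (0,4):
1 0 1 1 0
0 1 0 0 0
0 1 0 0 1
1 0 1 1 0
1 0 0 1 0

Answer: 1 0 1 1 0
0 1 0 0 0
0 1 0 0 1
1 0 1 1 0
1 0 0 1 0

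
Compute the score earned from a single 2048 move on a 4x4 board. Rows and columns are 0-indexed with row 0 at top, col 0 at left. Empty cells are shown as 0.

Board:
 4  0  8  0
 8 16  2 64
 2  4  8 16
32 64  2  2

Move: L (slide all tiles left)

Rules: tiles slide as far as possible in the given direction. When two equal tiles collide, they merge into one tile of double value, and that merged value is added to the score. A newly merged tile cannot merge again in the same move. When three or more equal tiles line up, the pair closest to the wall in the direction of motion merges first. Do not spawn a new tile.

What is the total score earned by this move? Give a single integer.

Slide left:
row 0: [4, 0, 8, 0] -> [4, 8, 0, 0]  score +0 (running 0)
row 1: [8, 16, 2, 64] -> [8, 16, 2, 64]  score +0 (running 0)
row 2: [2, 4, 8, 16] -> [2, 4, 8, 16]  score +0 (running 0)
row 3: [32, 64, 2, 2] -> [32, 64, 4, 0]  score +4 (running 4)
Board after move:
 4  8  0  0
 8 16  2 64
 2  4  8 16
32 64  4  0

Answer: 4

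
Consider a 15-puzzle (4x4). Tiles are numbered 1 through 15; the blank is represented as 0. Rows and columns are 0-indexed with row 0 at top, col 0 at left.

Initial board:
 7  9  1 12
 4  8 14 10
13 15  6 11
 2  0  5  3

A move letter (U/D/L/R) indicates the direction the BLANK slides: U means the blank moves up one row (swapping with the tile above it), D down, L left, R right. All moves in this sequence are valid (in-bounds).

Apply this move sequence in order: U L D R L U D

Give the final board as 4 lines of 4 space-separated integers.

Answer:  7  9  1 12
 4  8 14 10
 2 13  6 11
 0 15  5  3

Derivation:
After move 1 (U):
 7  9  1 12
 4  8 14 10
13  0  6 11
 2 15  5  3

After move 2 (L):
 7  9  1 12
 4  8 14 10
 0 13  6 11
 2 15  5  3

After move 3 (D):
 7  9  1 12
 4  8 14 10
 2 13  6 11
 0 15  5  3

After move 4 (R):
 7  9  1 12
 4  8 14 10
 2 13  6 11
15  0  5  3

After move 5 (L):
 7  9  1 12
 4  8 14 10
 2 13  6 11
 0 15  5  3

After move 6 (U):
 7  9  1 12
 4  8 14 10
 0 13  6 11
 2 15  5  3

After move 7 (D):
 7  9  1 12
 4  8 14 10
 2 13  6 11
 0 15  5  3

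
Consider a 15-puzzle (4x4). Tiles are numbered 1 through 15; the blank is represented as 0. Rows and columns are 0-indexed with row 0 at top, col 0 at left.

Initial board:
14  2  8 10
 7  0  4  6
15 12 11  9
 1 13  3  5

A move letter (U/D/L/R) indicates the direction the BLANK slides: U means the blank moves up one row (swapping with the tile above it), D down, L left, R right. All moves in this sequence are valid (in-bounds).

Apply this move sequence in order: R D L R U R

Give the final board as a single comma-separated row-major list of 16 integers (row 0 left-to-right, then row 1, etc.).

Answer: 14, 2, 8, 10, 7, 4, 6, 0, 15, 12, 11, 9, 1, 13, 3, 5

Derivation:
After move 1 (R):
14  2  8 10
 7  4  0  6
15 12 11  9
 1 13  3  5

After move 2 (D):
14  2  8 10
 7  4 11  6
15 12  0  9
 1 13  3  5

After move 3 (L):
14  2  8 10
 7  4 11  6
15  0 12  9
 1 13  3  5

After move 4 (R):
14  2  8 10
 7  4 11  6
15 12  0  9
 1 13  3  5

After move 5 (U):
14  2  8 10
 7  4  0  6
15 12 11  9
 1 13  3  5

After move 6 (R):
14  2  8 10
 7  4  6  0
15 12 11  9
 1 13  3  5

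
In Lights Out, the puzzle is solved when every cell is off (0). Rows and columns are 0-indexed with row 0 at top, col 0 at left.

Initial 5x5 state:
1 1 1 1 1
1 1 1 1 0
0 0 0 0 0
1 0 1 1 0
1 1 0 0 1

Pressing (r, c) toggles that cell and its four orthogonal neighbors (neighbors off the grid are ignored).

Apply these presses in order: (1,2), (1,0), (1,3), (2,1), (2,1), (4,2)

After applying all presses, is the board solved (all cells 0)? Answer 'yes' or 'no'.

Answer: no

Derivation:
After press 1 at (1,2):
1 1 0 1 1
1 0 0 0 0
0 0 1 0 0
1 0 1 1 0
1 1 0 0 1

After press 2 at (1,0):
0 1 0 1 1
0 1 0 0 0
1 0 1 0 0
1 0 1 1 0
1 1 0 0 1

After press 3 at (1,3):
0 1 0 0 1
0 1 1 1 1
1 0 1 1 0
1 0 1 1 0
1 1 0 0 1

After press 4 at (2,1):
0 1 0 0 1
0 0 1 1 1
0 1 0 1 0
1 1 1 1 0
1 1 0 0 1

After press 5 at (2,1):
0 1 0 0 1
0 1 1 1 1
1 0 1 1 0
1 0 1 1 0
1 1 0 0 1

After press 6 at (4,2):
0 1 0 0 1
0 1 1 1 1
1 0 1 1 0
1 0 0 1 0
1 0 1 1 1

Lights still on: 15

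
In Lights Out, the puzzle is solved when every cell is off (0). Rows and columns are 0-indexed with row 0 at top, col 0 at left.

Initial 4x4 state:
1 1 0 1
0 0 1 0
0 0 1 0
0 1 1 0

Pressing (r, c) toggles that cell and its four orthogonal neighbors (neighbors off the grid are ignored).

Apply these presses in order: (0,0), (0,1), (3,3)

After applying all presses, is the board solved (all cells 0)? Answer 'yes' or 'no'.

After press 1 at (0,0):
0 0 0 1
1 0 1 0
0 0 1 0
0 1 1 0

After press 2 at (0,1):
1 1 1 1
1 1 1 0
0 0 1 0
0 1 1 0

After press 3 at (3,3):
1 1 1 1
1 1 1 0
0 0 1 1
0 1 0 1

Lights still on: 11

Answer: no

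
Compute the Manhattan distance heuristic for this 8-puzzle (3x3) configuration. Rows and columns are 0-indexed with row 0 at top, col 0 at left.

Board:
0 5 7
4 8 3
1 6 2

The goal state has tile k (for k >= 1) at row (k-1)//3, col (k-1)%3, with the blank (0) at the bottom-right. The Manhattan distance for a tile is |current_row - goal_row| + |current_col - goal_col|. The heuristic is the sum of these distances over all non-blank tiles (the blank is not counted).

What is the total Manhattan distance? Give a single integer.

Answer: 14

Derivation:
Tile 5: (0,1)->(1,1) = 1
Tile 7: (0,2)->(2,0) = 4
Tile 4: (1,0)->(1,0) = 0
Tile 8: (1,1)->(2,1) = 1
Tile 3: (1,2)->(0,2) = 1
Tile 1: (2,0)->(0,0) = 2
Tile 6: (2,1)->(1,2) = 2
Tile 2: (2,2)->(0,1) = 3
Sum: 1 + 4 + 0 + 1 + 1 + 2 + 2 + 3 = 14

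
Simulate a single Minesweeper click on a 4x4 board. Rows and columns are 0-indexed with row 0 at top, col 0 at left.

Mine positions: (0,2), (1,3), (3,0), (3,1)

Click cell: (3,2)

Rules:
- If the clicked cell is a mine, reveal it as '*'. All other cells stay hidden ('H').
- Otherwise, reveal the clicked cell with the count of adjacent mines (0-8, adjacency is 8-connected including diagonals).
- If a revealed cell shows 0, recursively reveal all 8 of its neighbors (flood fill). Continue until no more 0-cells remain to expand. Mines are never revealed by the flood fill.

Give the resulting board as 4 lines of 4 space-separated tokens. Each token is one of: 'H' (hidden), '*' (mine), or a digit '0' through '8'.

H H H H
H H H H
H H H H
H H 1 H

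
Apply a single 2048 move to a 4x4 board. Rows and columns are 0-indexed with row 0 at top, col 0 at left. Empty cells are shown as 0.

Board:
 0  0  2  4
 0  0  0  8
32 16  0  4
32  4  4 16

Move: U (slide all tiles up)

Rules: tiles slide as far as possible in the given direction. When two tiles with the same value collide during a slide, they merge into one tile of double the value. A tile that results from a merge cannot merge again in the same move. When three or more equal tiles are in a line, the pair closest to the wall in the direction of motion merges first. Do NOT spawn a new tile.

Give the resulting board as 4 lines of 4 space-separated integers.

Slide up:
col 0: [0, 0, 32, 32] -> [64, 0, 0, 0]
col 1: [0, 0, 16, 4] -> [16, 4, 0, 0]
col 2: [2, 0, 0, 4] -> [2, 4, 0, 0]
col 3: [4, 8, 4, 16] -> [4, 8, 4, 16]

Answer: 64 16  2  4
 0  4  4  8
 0  0  0  4
 0  0  0 16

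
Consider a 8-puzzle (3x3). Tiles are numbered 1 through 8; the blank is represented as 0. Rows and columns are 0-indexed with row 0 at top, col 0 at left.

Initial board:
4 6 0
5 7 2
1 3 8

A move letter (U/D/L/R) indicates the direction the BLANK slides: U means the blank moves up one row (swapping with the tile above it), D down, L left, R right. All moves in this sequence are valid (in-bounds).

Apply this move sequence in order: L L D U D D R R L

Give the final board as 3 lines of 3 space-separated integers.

After move 1 (L):
4 0 6
5 7 2
1 3 8

After move 2 (L):
0 4 6
5 7 2
1 3 8

After move 3 (D):
5 4 6
0 7 2
1 3 8

After move 4 (U):
0 4 6
5 7 2
1 3 8

After move 5 (D):
5 4 6
0 7 2
1 3 8

After move 6 (D):
5 4 6
1 7 2
0 3 8

After move 7 (R):
5 4 6
1 7 2
3 0 8

After move 8 (R):
5 4 6
1 7 2
3 8 0

After move 9 (L):
5 4 6
1 7 2
3 0 8

Answer: 5 4 6
1 7 2
3 0 8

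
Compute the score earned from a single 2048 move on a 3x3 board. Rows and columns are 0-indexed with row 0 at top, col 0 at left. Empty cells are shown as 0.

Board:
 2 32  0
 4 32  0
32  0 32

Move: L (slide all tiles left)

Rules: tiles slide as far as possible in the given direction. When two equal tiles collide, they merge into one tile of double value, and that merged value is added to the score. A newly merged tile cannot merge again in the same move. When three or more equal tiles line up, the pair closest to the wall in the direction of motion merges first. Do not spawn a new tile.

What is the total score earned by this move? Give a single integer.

Answer: 64

Derivation:
Slide left:
row 0: [2, 32, 0] -> [2, 32, 0]  score +0 (running 0)
row 1: [4, 32, 0] -> [4, 32, 0]  score +0 (running 0)
row 2: [32, 0, 32] -> [64, 0, 0]  score +64 (running 64)
Board after move:
 2 32  0
 4 32  0
64  0  0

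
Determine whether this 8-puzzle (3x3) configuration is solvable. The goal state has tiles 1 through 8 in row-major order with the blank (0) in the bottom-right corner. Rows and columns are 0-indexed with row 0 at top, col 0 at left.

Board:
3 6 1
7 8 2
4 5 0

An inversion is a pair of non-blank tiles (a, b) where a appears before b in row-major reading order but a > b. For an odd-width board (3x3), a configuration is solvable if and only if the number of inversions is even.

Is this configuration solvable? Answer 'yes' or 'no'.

Inversions (pairs i<j in row-major order where tile[i] > tile[j] > 0): 12
12 is even, so the puzzle is solvable.

Answer: yes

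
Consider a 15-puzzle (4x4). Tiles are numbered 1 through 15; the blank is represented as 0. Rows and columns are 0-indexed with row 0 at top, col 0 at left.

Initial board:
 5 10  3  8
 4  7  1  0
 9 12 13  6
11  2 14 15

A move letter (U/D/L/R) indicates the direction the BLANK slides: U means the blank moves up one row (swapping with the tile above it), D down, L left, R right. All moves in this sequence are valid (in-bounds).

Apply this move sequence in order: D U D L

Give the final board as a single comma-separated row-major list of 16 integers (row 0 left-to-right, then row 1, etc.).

Answer: 5, 10, 3, 8, 4, 7, 1, 6, 9, 12, 0, 13, 11, 2, 14, 15

Derivation:
After move 1 (D):
 5 10  3  8
 4  7  1  6
 9 12 13  0
11  2 14 15

After move 2 (U):
 5 10  3  8
 4  7  1  0
 9 12 13  6
11  2 14 15

After move 3 (D):
 5 10  3  8
 4  7  1  6
 9 12 13  0
11  2 14 15

After move 4 (L):
 5 10  3  8
 4  7  1  6
 9 12  0 13
11  2 14 15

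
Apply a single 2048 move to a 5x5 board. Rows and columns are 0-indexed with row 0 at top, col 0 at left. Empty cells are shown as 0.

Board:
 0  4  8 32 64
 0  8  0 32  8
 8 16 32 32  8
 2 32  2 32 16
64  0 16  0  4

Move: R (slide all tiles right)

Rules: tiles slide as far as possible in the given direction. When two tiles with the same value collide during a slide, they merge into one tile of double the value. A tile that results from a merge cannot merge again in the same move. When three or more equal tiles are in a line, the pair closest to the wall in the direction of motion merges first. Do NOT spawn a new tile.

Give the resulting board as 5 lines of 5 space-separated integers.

Answer:  0  4  8 32 64
 0  0  8 32  8
 0  8 16 64  8
 2 32  2 32 16
 0  0 64 16  4

Derivation:
Slide right:
row 0: [0, 4, 8, 32, 64] -> [0, 4, 8, 32, 64]
row 1: [0, 8, 0, 32, 8] -> [0, 0, 8, 32, 8]
row 2: [8, 16, 32, 32, 8] -> [0, 8, 16, 64, 8]
row 3: [2, 32, 2, 32, 16] -> [2, 32, 2, 32, 16]
row 4: [64, 0, 16, 0, 4] -> [0, 0, 64, 16, 4]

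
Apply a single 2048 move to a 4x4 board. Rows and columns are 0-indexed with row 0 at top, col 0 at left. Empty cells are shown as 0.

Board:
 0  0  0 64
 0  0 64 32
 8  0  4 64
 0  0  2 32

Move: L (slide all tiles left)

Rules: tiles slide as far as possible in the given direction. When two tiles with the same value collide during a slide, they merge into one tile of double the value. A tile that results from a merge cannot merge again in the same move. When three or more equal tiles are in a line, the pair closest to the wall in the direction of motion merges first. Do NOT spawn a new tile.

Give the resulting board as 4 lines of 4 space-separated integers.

Answer: 64  0  0  0
64 32  0  0
 8  4 64  0
 2 32  0  0

Derivation:
Slide left:
row 0: [0, 0, 0, 64] -> [64, 0, 0, 0]
row 1: [0, 0, 64, 32] -> [64, 32, 0, 0]
row 2: [8, 0, 4, 64] -> [8, 4, 64, 0]
row 3: [0, 0, 2, 32] -> [2, 32, 0, 0]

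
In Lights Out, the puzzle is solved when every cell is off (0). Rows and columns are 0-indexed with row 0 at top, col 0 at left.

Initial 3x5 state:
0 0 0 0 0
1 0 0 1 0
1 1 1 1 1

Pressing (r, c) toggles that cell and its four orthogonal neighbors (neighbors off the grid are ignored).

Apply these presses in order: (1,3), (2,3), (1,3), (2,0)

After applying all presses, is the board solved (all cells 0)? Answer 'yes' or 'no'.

After press 1 at (1,3):
0 0 0 1 0
1 0 1 0 1
1 1 1 0 1

After press 2 at (2,3):
0 0 0 1 0
1 0 1 1 1
1 1 0 1 0

After press 3 at (1,3):
0 0 0 0 0
1 0 0 0 0
1 1 0 0 0

After press 4 at (2,0):
0 0 0 0 0
0 0 0 0 0
0 0 0 0 0

Lights still on: 0

Answer: yes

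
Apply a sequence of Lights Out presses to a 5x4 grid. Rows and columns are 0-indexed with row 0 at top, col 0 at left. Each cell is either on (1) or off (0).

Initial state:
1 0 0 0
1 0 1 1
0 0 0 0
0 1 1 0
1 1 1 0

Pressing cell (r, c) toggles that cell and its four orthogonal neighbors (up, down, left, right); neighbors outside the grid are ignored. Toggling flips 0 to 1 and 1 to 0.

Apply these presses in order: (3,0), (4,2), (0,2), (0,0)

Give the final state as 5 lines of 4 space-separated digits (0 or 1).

Answer: 0 0 1 1
0 0 0 1
1 0 0 0
1 0 0 0
0 0 0 1

Derivation:
After press 1 at (3,0):
1 0 0 0
1 0 1 1
1 0 0 0
1 0 1 0
0 1 1 0

After press 2 at (4,2):
1 0 0 0
1 0 1 1
1 0 0 0
1 0 0 0
0 0 0 1

After press 3 at (0,2):
1 1 1 1
1 0 0 1
1 0 0 0
1 0 0 0
0 0 0 1

After press 4 at (0,0):
0 0 1 1
0 0 0 1
1 0 0 0
1 0 0 0
0 0 0 1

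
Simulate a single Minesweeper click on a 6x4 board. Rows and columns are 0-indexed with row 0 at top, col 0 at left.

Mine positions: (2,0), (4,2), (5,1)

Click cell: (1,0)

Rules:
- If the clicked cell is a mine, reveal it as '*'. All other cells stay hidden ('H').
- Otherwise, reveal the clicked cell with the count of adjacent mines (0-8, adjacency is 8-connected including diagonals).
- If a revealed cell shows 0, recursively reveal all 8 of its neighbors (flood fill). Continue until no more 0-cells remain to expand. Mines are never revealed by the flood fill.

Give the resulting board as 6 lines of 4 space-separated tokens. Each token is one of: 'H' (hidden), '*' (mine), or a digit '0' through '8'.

H H H H
1 H H H
H H H H
H H H H
H H H H
H H H H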